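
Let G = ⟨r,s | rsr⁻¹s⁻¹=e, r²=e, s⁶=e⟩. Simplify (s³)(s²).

Compute (s³) · (s²) by multiplying left to right and reducing via the relations at each step:
  (s³) · s² = s⁵

Answer: s⁵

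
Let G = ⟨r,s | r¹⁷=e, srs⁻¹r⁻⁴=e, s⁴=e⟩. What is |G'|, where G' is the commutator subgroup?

G' = [G, G] is generated by all commutators. The generator-pair commutators are: [r, s] = r¹⁴.
The subgroup they normally generate is {e, r, r², r³, r⁴, r⁵, r⁶, r⁷, r⁸, r⁹, r¹⁰, r¹¹, r¹², r¹³, r¹⁴, r¹⁵, r¹⁶}, of order 17.
Check: |G/G'| = 68/17 = 4 is the order of the abelianisation.

Answer: 17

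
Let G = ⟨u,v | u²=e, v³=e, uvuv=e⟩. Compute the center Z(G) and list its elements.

An element z ∈ Z(G) iff z commutes with every generator.
For example e is central: e·u = u = u·e; e·v = v = v·e.
Whereas u ∉ Z(G) since u·v = uv ≠ uv² = v·u.
Checking each of the 6 elements this way gives Z(G) = {e}, of order 1.

Answer: {e}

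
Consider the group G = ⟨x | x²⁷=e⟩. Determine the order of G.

G is generated by a single element, so G is cyclic. The relator gives x²⁷ = e and no smaller power is forced to be e, so the 27 powers {e, x, x², x³, x⁴, x⁵, x⁶, x⁷, x⁸, x⁹, x²², x²³, x²¹, x²⁰, x²⁴, x²⁵, x²⁶, x¹², x¹³, x¹¹, x¹⁰, x¹⁴, x¹⁵, x¹⁶, x¹⁷, x¹⁸, x¹⁹} are distinct. Hence |G| = 27.

Answer: 27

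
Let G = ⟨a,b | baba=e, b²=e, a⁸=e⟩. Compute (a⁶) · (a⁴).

Compute (a⁶) · (a⁴) by multiplying left to right and reducing via the relations at each step:
  (a⁶) · a⁴ = a²

Answer: a²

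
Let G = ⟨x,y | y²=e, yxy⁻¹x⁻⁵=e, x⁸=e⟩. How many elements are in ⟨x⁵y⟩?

|⟨x⁵y⟩| equals the order of x⁵y. Compute successive powers until reaching e:
  (x⁵y)¹ = x⁵y, (x⁵y)² = x⁶, (x⁵y)³ = x³y, (x⁵y)⁴ = x⁴, (x⁵y)⁵ = xy, (x⁵y)⁶ = x², (x⁵y)⁷ = x⁷y, (x⁵y)⁸ = e.
The smallest positive k with (x⁵y)ᵏ = e is 8, so |⟨x⁵y⟩| = 8.

Answer: 8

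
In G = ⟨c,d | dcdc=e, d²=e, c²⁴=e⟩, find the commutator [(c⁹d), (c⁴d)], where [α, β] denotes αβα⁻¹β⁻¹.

[(c⁹d), (c⁴d)] = (c⁹d)·(c⁴d)·(c⁹d)⁻¹·(c⁴d)⁻¹.
  (c⁹d) · (c⁴d) = c⁵
  (c⁵) · (c⁹d) = c¹⁴d
  (c¹⁴d) · (c⁴d) = c¹⁰

Answer: c¹⁰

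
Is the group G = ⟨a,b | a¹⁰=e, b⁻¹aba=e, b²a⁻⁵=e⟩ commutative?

a·b = ab but b·a = a⁴b⁻¹, so a·b ≠ b·a and G is not abelian.

Answer: No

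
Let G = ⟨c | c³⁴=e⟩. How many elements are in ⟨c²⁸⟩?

|⟨c²⁸⟩| equals the order of c²⁸. Compute successive powers until reaching e:
  (c²⁸)¹ = c²⁸, (c²⁸)² = c²², (c²⁸)³ = c¹⁶, (c²⁸)⁴ = c¹⁰, (c²⁸)⁵ = c⁴, (c²⁸)⁶ = c³², (c²⁸)⁷ = c²⁶, (c²⁸)⁸ = c²⁰, (c²⁸)⁹ = c¹⁴, (c²⁸)¹⁰ = c⁸, (c²⁸)¹¹ = c², (c²⁸)¹² = c³⁰, (c²⁸)¹³ = c²⁴, (c²⁸)¹⁴ = c¹⁸, (c²⁸)¹⁵ = c¹², (c²⁸)¹⁶ = c⁶, (c²⁸)¹⁷ = e.
The smallest positive k with (c²⁸)ᵏ = e is 17, so |⟨c²⁸⟩| = 17.

Answer: 17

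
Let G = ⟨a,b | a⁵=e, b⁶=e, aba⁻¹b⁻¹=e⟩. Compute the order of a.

Compute successive powers until reaching e:
  a¹ = a, a² = a², a³ = a³, a⁴ = a⁴, a⁵ = e.
The smallest positive k with aᵏ = e is 5.

Answer: 5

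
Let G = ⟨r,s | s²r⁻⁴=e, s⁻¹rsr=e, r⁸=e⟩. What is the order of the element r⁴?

Compute successive powers until reaching e:
  (r⁴)¹ = r⁴, (r⁴)² = e.
The smallest positive k with (r⁴)ᵏ = e is 2.

Answer: 2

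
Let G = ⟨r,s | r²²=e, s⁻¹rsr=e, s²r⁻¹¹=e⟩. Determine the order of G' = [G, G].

G' = [G, G] is generated by all commutators. The generator-pair commutators are: [r, s] = r².
The subgroup they normally generate is {e, r², r⁴, r⁶, r⁸, r¹⁰, r¹², r¹⁴, r¹⁶, r¹⁸, r²⁰}, of order 11.
Check: |G/G'| = 44/11 = 4 is the order of the abelianisation.

Answer: 11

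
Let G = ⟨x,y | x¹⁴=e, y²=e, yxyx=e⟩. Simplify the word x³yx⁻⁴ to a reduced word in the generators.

Multiply left to right, reducing at each step:
  (x³) · y = x³y
  (x³y) · x⁻⁴ = x⁷y

Answer: x⁷y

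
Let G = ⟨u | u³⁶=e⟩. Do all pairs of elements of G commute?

G has a single generator, so G is cyclic and hence abelian.

Answer: Yes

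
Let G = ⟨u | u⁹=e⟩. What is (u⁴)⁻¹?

The order of (u⁴) is 9 (smallest k with (u⁴)ᵏ = e), so (u⁴)⁻¹ = (u⁴)⁸ = u⁵.
Check: (u⁴) · (u⁵) → (u⁴) · u⁵ = e, giving e as required.

Answer: u⁵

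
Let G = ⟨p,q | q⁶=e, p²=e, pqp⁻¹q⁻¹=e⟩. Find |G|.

Enumerate words in the generators, reducing via the relations: the distinct elements are
  {e, p, q, pq, q², q³, q⁴, q⁵, pq², pq³, pq⁴, pq⁵}.
No further products give new elements, so |G| = 12.

Answer: 12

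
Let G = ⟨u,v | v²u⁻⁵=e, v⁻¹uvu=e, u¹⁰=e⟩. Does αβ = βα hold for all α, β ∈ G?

u·v = uv but v·u = u⁴v⁻¹, so u·v ≠ v·u and G is not abelian.

Answer: No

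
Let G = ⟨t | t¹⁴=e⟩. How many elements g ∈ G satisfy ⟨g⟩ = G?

G is cyclic of order 14. An element generates G iff its order is 14, and a cyclic group of order 14 has exactly φ(14) = 6 such elements.

Answer: 6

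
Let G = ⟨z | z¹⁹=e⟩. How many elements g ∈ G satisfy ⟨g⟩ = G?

G is cyclic of order 19. An element generates G iff its order is 19, and a cyclic group of order 19 has exactly φ(19) = 18 such elements.

Answer: 18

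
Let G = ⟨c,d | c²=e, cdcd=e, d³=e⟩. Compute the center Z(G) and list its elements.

An element z ∈ Z(G) iff z commutes with every generator.
For example e is central: e·c = c = c·e; e·d = d = d·e.
Whereas c ∉ Z(G) since c·d = cd ≠ cd² = d·c.
Checking each of the 6 elements this way gives Z(G) = {e}, of order 1.

Answer: {e}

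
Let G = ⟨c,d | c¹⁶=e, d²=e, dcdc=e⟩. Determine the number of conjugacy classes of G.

The conjugacy classes (representative and size) are:
  [e] (size 1), [c¹⁵] (size 2), [c²] (size 2), [c³] (size 2), [c¹²] (size 2), [c⁵] (size 2), [c⁶] (size 2), [c⁷] (size 2), [c⁸] (size 1), [c²d] (size 8), [c¹⁵d] (size 8).
Class equation: 1 + 2 + 2 + 2 + 2 + 2 + 2 + 2 + 1 + 8 + 8 = 32 = |G|. So G has 11 conjugacy classes.

Answer: 11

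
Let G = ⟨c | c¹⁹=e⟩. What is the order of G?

G is generated by a single element, so G is cyclic. The relator gives c¹⁹ = e and no smaller power is forced to be e, so the 19 powers {c, e, c², c³, c⁴, c⁵, c⁶, c⁷, c⁸, c⁹, c¹², c¹³, c¹¹, c¹⁰, c¹⁴, c¹⁵, c¹⁶, c¹⁷, c¹⁸} are distinct. Hence |G| = 19.

Answer: 19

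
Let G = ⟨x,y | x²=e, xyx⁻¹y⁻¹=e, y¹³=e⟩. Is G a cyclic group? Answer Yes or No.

|G| = 26. The element xy has order 26 (its powers give 26 distinct elements), so ⟨xy⟩ = G and G is cyclic.

Answer: Yes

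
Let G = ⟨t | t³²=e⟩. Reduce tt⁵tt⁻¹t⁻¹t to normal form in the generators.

Multiply left to right, reducing at each step:
  t · t⁵ = t⁶
  (t⁶) · t = t⁷
  (t⁷) · t⁻¹ = t⁶
  (t⁶) · t⁻¹ = t⁵
  (t⁵) · t = t⁶

Answer: t⁶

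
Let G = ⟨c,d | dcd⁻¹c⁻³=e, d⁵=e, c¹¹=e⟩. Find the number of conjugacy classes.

The conjugacy classes (representative and size) are:
  [e] (size 1), [c³] (size 5), [c⁶] (size 5), [c⁷d] (size 11), [c⁹d²] (size 11), [c⁷d³] (size 11), [c⁷d⁴] (size 11).
Class equation: 1 + 5 + 5 + 11 + 11 + 11 + 11 = 55 = |G|. So G has 7 conjugacy classes.

Answer: 7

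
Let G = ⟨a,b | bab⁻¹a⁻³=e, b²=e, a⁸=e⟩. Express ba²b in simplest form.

Multiply left to right, reducing at each step:
  b · a² = a⁶b
  (a⁶b) · b = a⁶

Answer: a⁶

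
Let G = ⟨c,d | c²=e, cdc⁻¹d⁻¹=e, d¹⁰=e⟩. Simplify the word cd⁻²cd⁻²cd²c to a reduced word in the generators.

Multiply left to right, reducing at each step:
  c · d⁻² = cd⁸
  (cd⁸) · c = d⁸
  (d⁸) · d⁻² = d⁶
  (d⁶) · c = cd⁶
  (cd⁶) · d² = cd⁸
  (cd⁸) · c = d⁸

Answer: d⁸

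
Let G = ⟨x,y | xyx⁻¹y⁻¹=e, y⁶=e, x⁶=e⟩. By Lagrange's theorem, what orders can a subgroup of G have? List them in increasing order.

|G| = 36 = 2² · 3². By Lagrange's theorem the order of any subgroup divides 36; the divisors of 36 are 1, 2, 3, 4, 6, 9, 12, 18, 36.

Answer: 1, 2, 3, 4, 6, 9, 12, 18, 36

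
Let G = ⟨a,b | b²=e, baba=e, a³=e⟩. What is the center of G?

An element z ∈ Z(G) iff z commutes with every generator.
For example e is central: e·a = a = a·e; e·b = b = b·e.
Whereas a ∉ Z(G) since a·b = ab ≠ a²b = b·a.
Checking each of the 6 elements this way gives Z(G) = {e}, of order 1.

Answer: {e}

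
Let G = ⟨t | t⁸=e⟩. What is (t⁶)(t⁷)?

Compute (t⁶) · (t⁷) by multiplying left to right and reducing via the relations at each step:
  (t⁶) · t⁷ = t⁵

Answer: t⁵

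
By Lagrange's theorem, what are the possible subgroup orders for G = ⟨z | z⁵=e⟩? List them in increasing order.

|G| = 5 = 5. By Lagrange's theorem the order of any subgroup divides 5; the divisors of 5 are 1, 5.

Answer: 1, 5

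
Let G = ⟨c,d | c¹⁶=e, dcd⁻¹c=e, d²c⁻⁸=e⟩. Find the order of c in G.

Compute successive powers until reaching e:
  c¹ = c, c² = c², c³ = c³, c⁴ = c⁴, c⁵ = c⁵, c⁶ = c⁶, c⁷ = c⁷, c⁸ = c⁸, c⁹ = c⁹, c¹⁰ = c¹⁰, c¹¹ = c¹¹, c¹² = c¹², c¹³ = c¹³, c¹⁴ = c¹⁴, c¹⁵ = c¹⁵, c¹⁶ = e.
The smallest positive k with cᵏ = e is 16.

Answer: 16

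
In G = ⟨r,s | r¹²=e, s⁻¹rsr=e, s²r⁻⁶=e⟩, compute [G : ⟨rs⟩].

First find ord(rs) by computing successive powers:
  (rs)¹ = rs, (rs)² = r⁶, (rs)³ = rs⁻¹, (rs)⁴ = e.
So |⟨rs⟩| = ord(rs) = 4. With |G| = 24, by Lagrange [G : ⟨rs⟩] = 24/4 = 6.

Answer: 6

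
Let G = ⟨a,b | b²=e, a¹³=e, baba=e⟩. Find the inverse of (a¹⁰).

The order of (a¹⁰) is 13 (smallest k with (a¹⁰)ᵏ = e), so (a¹⁰)⁻¹ = (a¹⁰)¹² = a³.
Check: (a¹⁰) · (a³) → (a¹⁰) · a³ = e, giving e as required.

Answer: a³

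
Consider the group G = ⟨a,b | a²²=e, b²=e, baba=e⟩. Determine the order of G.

Enumerate words in the generators, reducing via the relations: the distinct elements are
  {a, b, e, ab, a², a³, a⁴, a⁵, a⁶, a⁷, a⁸, a⁹, a²b, a²¹, a²⁰, a³b, a¹², a¹³, a¹¹, a¹⁰, a¹⁴, a¹⁵, a¹⁶, a¹⁷, a¹⁸, a¹⁹, a⁴b, a⁵b, a⁶b, a⁷b, a⁸b, a⁹b, a²¹b, a²⁰b, a¹²b, a¹³b, a¹¹b, a¹⁰b, a¹⁴b, a¹⁵b, a¹⁶b, a¹⁷b, a¹⁸b, a¹⁹b}.
No further products give new elements, so |G| = 44.

Answer: 44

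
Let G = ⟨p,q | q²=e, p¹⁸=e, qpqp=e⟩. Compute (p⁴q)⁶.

Compute successive powers of (p⁴q), reducing at each step:
  (p⁴q)²: (p⁴q) · p⁴ = q;   q · q = e
  (p⁴q)³: e · p⁴ = p⁴;   (p⁴) · q = p⁴q
  (p⁴q)⁴: (p⁴q) · p⁴ = q;   q · q = e
  (p⁴q)⁵: e · p⁴ = p⁴;   (p⁴) · q = p⁴q
  (p⁴q)⁶: (p⁴q) · p⁴ = q;   q · q = e

Answer: e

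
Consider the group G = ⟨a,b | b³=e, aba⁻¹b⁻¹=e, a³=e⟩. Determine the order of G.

Enumerate words in the generators, reducing via the relations: the distinct elements are
  {a, b, e, ab, a², b², ab², a²b, a²b²}.
No further products give new elements, so |G| = 9.

Answer: 9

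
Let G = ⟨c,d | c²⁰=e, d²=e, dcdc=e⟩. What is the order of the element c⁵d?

Compute successive powers until reaching e:
  (c⁵d)¹ = c⁵d, (c⁵d)² = e.
The smallest positive k with (c⁵d)ᵏ = e is 2.

Answer: 2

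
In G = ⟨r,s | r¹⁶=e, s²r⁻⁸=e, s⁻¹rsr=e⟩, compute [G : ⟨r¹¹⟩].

First find ord(r¹¹) by computing successive powers:
  (r¹¹)¹ = r¹¹, (r¹¹)² = r⁶, (r¹¹)³ = r, (r¹¹)⁴ = r¹², (r¹¹)⁵ = r⁷, (r¹¹)⁶ = r², (r¹¹)⁷ = r¹³, (r¹¹)⁸ = r⁸, (r¹¹)⁹ = r³, (r¹¹)¹⁰ = r¹⁴, (r¹¹)¹¹ = r⁹, (r¹¹)¹² = r⁴, (r¹¹)¹³ = r¹⁵, (r¹¹)¹⁴ = r¹⁰, (r¹¹)¹⁵ = r⁵, (r¹¹)¹⁶ = e.
So |⟨r¹¹⟩| = ord(r¹¹) = 16. With |G| = 32, by Lagrange [G : ⟨r¹¹⟩] = 32/16 = 2.

Answer: 2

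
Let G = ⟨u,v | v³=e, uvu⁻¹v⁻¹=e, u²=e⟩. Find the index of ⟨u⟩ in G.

First find ord(u) by computing successive powers:
  u¹ = u, u² = e.
So |⟨u⟩| = ord(u) = 2. With |G| = 6, by Lagrange [G : ⟨u⟩] = 6/2 = 3.

Answer: 3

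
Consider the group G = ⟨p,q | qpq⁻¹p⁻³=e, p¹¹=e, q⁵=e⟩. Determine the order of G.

Enumerate words in the generators, reducing via the relations: the distinct elements are
  {e, p, q, pq, p², p³, p⁴, p⁵, p⁶, p⁷, p⁸, p⁹, q², q³, q⁴, pq², pq³, pq⁴, p²q, p³q, p¹⁰, p⁴q, p⁵q, p⁶q, p⁷q, p⁸q, p⁹q, p²q², p²q³, p²q⁴, p³q², p³q³, p³q⁴, p¹⁰q, p⁴q², p⁴q³, p⁴q⁴, p⁵q², p⁵q³, p⁵q⁴, p⁶q², p⁶q³, p⁶q⁴, p⁷q², p⁷q³, p⁷q⁴, p⁸q², p⁸q³, p⁸q⁴, p⁹q², p⁹q³, p⁹q⁴, p¹⁰q², p¹⁰q³, p¹⁰q⁴}.
No further products give new elements, so |G| = 55.

Answer: 55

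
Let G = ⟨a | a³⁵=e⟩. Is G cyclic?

|G| = 35. The element a has order 35 (its powers give 35 distinct elements), so ⟨a⟩ = G and G is cyclic.

Answer: Yes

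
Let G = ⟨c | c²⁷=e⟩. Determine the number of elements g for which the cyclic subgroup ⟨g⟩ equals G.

G is cyclic of order 27. An element generates G iff its order is 27, and a cyclic group of order 27 has exactly φ(27) = 18 such elements.

Answer: 18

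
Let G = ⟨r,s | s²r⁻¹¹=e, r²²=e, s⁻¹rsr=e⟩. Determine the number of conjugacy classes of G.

The conjugacy classes (representative and size) are:
  [e] (size 1), [r²¹] (size 2), [r²] (size 2), [r³] (size 2), [r¹⁸] (size 2), [r¹⁷] (size 2), [r⁶] (size 2), [r⁷] (size 2), [r⁸] (size 2), [r¹³] (size 2), [r¹²] (size 2), [r¹¹] (size 1), [r¹⁰s] (size 11), [r⁷s] (size 11).
Class equation: 1 + 2 + 2 + 2 + 2 + 2 + 2 + 2 + 2 + 2 + 2 + 1 + 11 + 11 = 44 = |G|. So G has 14 conjugacy classes.

Answer: 14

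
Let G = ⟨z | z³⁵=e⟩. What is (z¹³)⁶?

Compute successive powers of (z¹³), reducing at each step:
  (z¹³)²: (z¹³) · z¹³ = z²⁶
  (z¹³)³: (z²⁶) · z¹³ = z⁴
  (z¹³)⁴: (z⁴) · z¹³ = z¹⁷
  (z¹³)⁵: (z¹⁷) · z¹³ = z³⁰
  (z¹³)⁶: (z³⁰) · z¹³ = z⁸

Answer: z⁸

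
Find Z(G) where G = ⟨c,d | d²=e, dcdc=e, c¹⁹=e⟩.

An element z ∈ Z(G) iff z commutes with every generator.
For example e is central: e·c = c = c·e; e·d = d = d·e.
Whereas c ∉ Z(G) since c·d = cd ≠ c¹⁸d = d·c.
Checking each of the 38 elements this way gives Z(G) = {e}, of order 1.

Answer: {e}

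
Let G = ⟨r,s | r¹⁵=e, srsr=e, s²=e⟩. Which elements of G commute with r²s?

⟨r²s⟩ ⊆ C_G(r²s) since powers of r²s commute with r²s; so |C_G(r²s)| ≥ |⟨r²s⟩| = 2.
By orbit–stabilizer, |C_G(r²s)| = |G| / |conj. class of r²s| = 30 / 15 = 2.
The 2 elements commuting with r²s are {e, r²s}.

Answer: {e, r²s}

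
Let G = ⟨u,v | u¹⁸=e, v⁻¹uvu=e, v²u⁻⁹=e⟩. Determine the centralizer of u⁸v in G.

⟨u⁸v⟩ ⊆ C_G(u⁸v) since powers of u⁸v commute with u⁸v; so |C_G(u⁸v)| ≥ |⟨u⁸v⟩| = 4.
By orbit–stabilizer, |C_G(u⁸v)| = |G| / |conj. class of u⁸v| = 36 / 9 = 4.
The 4 elements commuting with u⁸v are {e, u⁹, u⁸v, u⁸v⁻¹}.

Answer: {e, u⁹, u⁸v, u⁸v⁻¹}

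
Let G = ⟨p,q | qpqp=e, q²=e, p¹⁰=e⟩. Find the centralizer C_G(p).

⟨p⟩ ⊆ C_G(p) since powers of p commute with p; so |C_G(p)| ≥ |⟨p⟩| = 10.
By orbit–stabilizer, |C_G(p)| = |G| / |conj. class of p| = 20 / 2 = 10.
The 10 elements commuting with p are {e, p, p², p³, p⁴, p⁵, p⁶, p⁷, p⁸, p⁹}.

Answer: {e, p, p², p³, p⁴, p⁵, p⁶, p⁷, p⁸, p⁹}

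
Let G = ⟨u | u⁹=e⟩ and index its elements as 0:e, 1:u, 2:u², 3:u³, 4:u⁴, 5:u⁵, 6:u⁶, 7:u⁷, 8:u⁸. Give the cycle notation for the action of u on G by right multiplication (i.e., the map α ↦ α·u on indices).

(0 1 2 3 4 5 6 7 8)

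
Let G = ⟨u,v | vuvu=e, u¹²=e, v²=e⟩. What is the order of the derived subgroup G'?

G' = [G, G] is generated by all commutators. The generator-pair commutators are: [u, v] = u².
The subgroup they normally generate is {e, u², u⁴, u⁶, u⁸, u¹⁰}, of order 6.
Check: |G/G'| = 24/6 = 4 is the order of the abelianisation.

Answer: 6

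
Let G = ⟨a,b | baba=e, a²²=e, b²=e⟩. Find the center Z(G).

An element z ∈ Z(G) iff z commutes with every generator.
For example a¹¹ is central: (a¹¹)·a = a¹² = a·(a¹¹); (a¹¹)·b = a¹¹b = b·(a¹¹).
Whereas a ∉ Z(G) since a·b = ab ≠ a²¹b = b·a.
Checking each of the 44 elements this way gives Z(G) = {e, a¹¹}, of order 2.

Answer: {e, a¹¹}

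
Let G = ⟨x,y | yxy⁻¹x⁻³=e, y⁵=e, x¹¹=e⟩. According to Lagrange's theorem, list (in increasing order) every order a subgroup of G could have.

|G| = 55 = 5 · 11. By Lagrange's theorem the order of any subgroup divides 55; the divisors of 55 are 1, 5, 11, 55.

Answer: 1, 5, 11, 55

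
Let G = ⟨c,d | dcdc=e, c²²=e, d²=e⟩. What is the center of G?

An element z ∈ Z(G) iff z commutes with every generator.
For example c¹¹ is central: (c¹¹)·c = c¹² = c·(c¹¹); (c¹¹)·d = c¹¹d = d·(c¹¹).
Whereas c ∉ Z(G) since c·d = cd ≠ c²¹d = d·c.
Checking each of the 44 elements this way gives Z(G) = {e, c¹¹}, of order 2.

Answer: {e, c¹¹}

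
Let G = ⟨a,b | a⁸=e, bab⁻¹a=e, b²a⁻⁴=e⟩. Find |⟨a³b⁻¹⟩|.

|⟨a³b⁻¹⟩| equals the order of a³b⁻¹. Compute successive powers until reaching e:
  (a³b⁻¹)¹ = a³b⁻¹, (a³b⁻¹)² = a⁴, (a³b⁻¹)³ = a³b, (a³b⁻¹)⁴ = e.
The smallest positive k with (a³b⁻¹)ᵏ = e is 4, so |⟨a³b⁻¹⟩| = 4.

Answer: 4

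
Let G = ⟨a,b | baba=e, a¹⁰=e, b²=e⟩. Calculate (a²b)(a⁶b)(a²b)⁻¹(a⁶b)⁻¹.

[(a²b), (a⁶b)] = (a²b)·(a⁶b)·(a²b)⁻¹·(a⁶b)⁻¹.
  (a²b) · (a⁶b) = a⁶
  (a⁶) · (a²b) = a⁸b
  (a⁸b) · (a⁶b) = a²

Answer: a²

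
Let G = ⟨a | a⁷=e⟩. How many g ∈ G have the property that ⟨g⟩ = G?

G is cyclic of order 7. An element generates G iff its order is 7, and a cyclic group of order 7 has exactly φ(7) = 6 such elements.

Answer: 6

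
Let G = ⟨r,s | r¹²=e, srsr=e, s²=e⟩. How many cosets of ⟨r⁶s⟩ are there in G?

First find ord(r⁶s) by computing successive powers:
  (r⁶s)¹ = r⁶s, (r⁶s)² = e.
So |⟨r⁶s⟩| = ord(r⁶s) = 2. With |G| = 24, by Lagrange [G : ⟨r⁶s⟩] = 24/2 = 12.

Answer: 12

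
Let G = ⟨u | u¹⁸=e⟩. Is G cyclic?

|G| = 18. The element u has order 18 (its powers give 18 distinct elements), so ⟨u⟩ = G and G is cyclic.

Answer: Yes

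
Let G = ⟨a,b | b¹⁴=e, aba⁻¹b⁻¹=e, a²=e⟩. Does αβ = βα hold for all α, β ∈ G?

Each pair of generators commutes: a·b = ab = b·a. Since the generators pairwise commute, every element of G commutes with every other, so G is abelian.

Answer: Yes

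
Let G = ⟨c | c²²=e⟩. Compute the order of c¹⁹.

Compute successive powers until reaching e:
  (c¹⁹)¹ = c¹⁹, (c¹⁹)² = c¹⁶, (c¹⁹)³ = c¹³, (c¹⁹)⁴ = c¹⁰, (c¹⁹)⁵ = c⁷, (c¹⁹)⁶ = c⁴, (c¹⁹)⁷ = c, (c¹⁹)⁸ = c²⁰, (c¹⁹)⁹ = c¹⁷, (c¹⁹)¹⁰ = c¹⁴, (c¹⁹)¹¹ = c¹¹, (c¹⁹)¹² = c⁸, (c¹⁹)¹³ = c⁵, (c¹⁹)¹⁴ = c², (c¹⁹)¹⁵ = c²¹, (c¹⁹)¹⁶ = c¹⁸, (c¹⁹)¹⁷ = c¹⁵, (c¹⁹)¹⁸ = c¹², (c¹⁹)¹⁹ = c⁹, (c¹⁹)²⁰ = c⁶, (c¹⁹)²¹ = c³, (c¹⁹)²² = e.
The smallest positive k with (c¹⁹)ᵏ = e is 22.

Answer: 22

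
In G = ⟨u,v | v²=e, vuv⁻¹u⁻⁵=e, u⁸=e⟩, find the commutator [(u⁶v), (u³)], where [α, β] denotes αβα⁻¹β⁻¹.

[(u⁶v), (u³)] = (u⁶v)·(u³)·(u⁶v)⁻¹·(u³)⁻¹.
  (u⁶v) · (u³) = u⁵v
  (u⁵v) · (u²v) = u⁷
  (u⁷) · (u⁵) = u⁴

Answer: u⁴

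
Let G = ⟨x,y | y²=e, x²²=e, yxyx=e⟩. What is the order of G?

Enumerate words in the generators, reducing via the relations: the distinct elements are
  {e, x, y, xy, x², x³, x⁴, x⁵, x⁶, x⁷, x⁸, x⁹, x²y, x²¹, x²⁰, x³y, x¹², x¹³, x¹¹, x¹⁰, x¹⁴, x¹⁵, x¹⁶, x¹⁷, x¹⁸, x¹⁹, x⁴y, x⁵y, x⁶y, x⁷y, x⁸y, x⁹y, x²¹y, x²⁰y, x¹²y, x¹³y, x¹¹y, x¹⁰y, x¹⁴y, x¹⁵y, x¹⁶y, x¹⁷y, x¹⁸y, x¹⁹y}.
No further products give new elements, so |G| = 44.

Answer: 44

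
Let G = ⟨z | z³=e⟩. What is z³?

Compute successive powers of z, reducing at each step:
  z²: z · z = z²
  z³: (z²) · z = e

Answer: e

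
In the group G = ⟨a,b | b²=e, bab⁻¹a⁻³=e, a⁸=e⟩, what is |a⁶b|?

Compute successive powers until reaching e:
  (a⁶b)¹ = a⁶b, (a⁶b)² = e.
The smallest positive k with (a⁶b)ᵏ = e is 2.

Answer: 2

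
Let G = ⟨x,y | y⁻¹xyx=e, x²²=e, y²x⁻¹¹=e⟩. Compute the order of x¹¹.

Compute successive powers until reaching e:
  (x¹¹)¹ = x¹¹, (x¹¹)² = e.
The smallest positive k with (x¹¹)ᵏ = e is 2.

Answer: 2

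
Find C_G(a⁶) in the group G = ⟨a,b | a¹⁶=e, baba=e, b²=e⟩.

⟨a⁶⟩ ⊆ C_G(a⁶) since powers of a⁶ commute with a⁶; so |C_G(a⁶)| ≥ |⟨a⁶⟩| = 8.
By orbit–stabilizer, |C_G(a⁶)| = |G| / |conj. class of a⁶| = 32 / 2 = 16.
The 16 elements commuting with a⁶ are {e, a, a², a³, a⁴, a⁵, a⁶, a⁷, a⁸, a⁹, a¹⁰, a¹¹, a¹², a¹³, a¹⁴, a¹⁵}.

Answer: {e, a, a², a³, a⁴, a⁵, a⁶, a⁷, a⁸, a⁹, a¹⁰, a¹¹, a¹², a¹³, a¹⁴, a¹⁵}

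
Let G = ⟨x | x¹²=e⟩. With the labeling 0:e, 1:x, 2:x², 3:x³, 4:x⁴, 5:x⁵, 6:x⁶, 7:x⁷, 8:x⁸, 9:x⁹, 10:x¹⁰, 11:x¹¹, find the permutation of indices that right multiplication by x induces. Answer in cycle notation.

(0 1 2 3 4 5 6 7 8 9 10 11)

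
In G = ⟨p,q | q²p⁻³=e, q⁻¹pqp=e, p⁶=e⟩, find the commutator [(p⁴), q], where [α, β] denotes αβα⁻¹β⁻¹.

[(p⁴), q] = (p⁴)·q·(p⁴)⁻¹·q⁻¹.
  (p⁴) · q = pq⁻¹
  (pq⁻¹) · (p²) = p²q
  (p²q) · (q⁻¹) = p²

Answer: p²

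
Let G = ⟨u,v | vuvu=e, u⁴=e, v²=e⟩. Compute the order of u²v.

Compute successive powers until reaching e:
  (u²v)¹ = u²v, (u²v)² = e.
The smallest positive k with (u²v)ᵏ = e is 2.

Answer: 2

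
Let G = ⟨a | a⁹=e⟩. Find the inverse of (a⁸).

The order of (a⁸) is 9 (smallest k with (a⁸)ᵏ = e), so (a⁸)⁻¹ = (a⁸)⁸ = a.
Check: (a⁸) · a → (a⁸) · a = e, giving e as required.

Answer: a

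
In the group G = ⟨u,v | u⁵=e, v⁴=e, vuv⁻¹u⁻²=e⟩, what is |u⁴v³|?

Compute successive powers until reaching e:
  (u⁴v³)¹ = u⁴v³, (u⁴v³)² = uv², (u⁴v³)³ = u²v, (u⁴v³)⁴ = e.
The smallest positive k with (u⁴v³)ᵏ = e is 4.

Answer: 4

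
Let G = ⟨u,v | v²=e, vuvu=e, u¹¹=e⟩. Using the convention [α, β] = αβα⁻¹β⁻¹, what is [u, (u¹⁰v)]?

[u, (u¹⁰v)] = u·(u¹⁰v)·u⁻¹·(u¹⁰v)⁻¹.
  u · (u¹⁰v) = v
  v · (u¹⁰) = uv
  (uv) · (u¹⁰v) = u²

Answer: u²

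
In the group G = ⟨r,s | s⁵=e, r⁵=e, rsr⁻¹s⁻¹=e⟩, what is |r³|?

Compute successive powers until reaching e:
  (r³)¹ = r³, (r³)² = r, (r³)³ = r⁴, (r³)⁴ = r², (r³)⁵ = e.
The smallest positive k with (r³)ᵏ = e is 5.

Answer: 5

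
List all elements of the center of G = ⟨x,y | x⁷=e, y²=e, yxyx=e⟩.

An element z ∈ Z(G) iff z commutes with every generator.
For example e is central: e·x = x = x·e; e·y = y = y·e.
Whereas x ∉ Z(G) since x·y = xy ≠ x⁶y = y·x.
Checking each of the 14 elements this way gives Z(G) = {e}, of order 1.

Answer: {e}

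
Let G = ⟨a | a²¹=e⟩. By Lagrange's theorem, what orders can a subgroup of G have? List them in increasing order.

|G| = 21 = 3 · 7. By Lagrange's theorem the order of any subgroup divides 21; the divisors of 21 are 1, 3, 7, 21.

Answer: 1, 3, 7, 21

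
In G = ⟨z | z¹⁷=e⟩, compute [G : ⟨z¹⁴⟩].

First find ord(z¹⁴) by computing successive powers:
  (z¹⁴)¹ = z¹⁴, (z¹⁴)² = z¹¹, (z¹⁴)³ = z⁸, (z¹⁴)⁴ = z⁵, (z¹⁴)⁵ = z², (z¹⁴)⁶ = z¹⁶, (z¹⁴)⁷ = z¹³, (z¹⁴)⁸ = z¹⁰, (z¹⁴)⁹ = z⁷, (z¹⁴)¹⁰ = z⁴, (z¹⁴)¹¹ = z, (z¹⁴)¹² = z¹⁵, (z¹⁴)¹³ = z¹², (z¹⁴)¹⁴ = z⁹, (z¹⁴)¹⁵ = z⁶, (z¹⁴)¹⁶ = z³, (z¹⁴)¹⁷ = e.
So |⟨z¹⁴⟩| = ord(z¹⁴) = 17. With |G| = 17, by Lagrange [G : ⟨z¹⁴⟩] = 17/17 = 1.

Answer: 1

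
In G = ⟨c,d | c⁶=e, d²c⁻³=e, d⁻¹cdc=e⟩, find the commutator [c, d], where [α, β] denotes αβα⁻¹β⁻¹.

[c, d] = c·d·c⁻¹·d⁻¹.
  c · d = cd
  (cd) · (c⁵) = c²d
  (c²d) · (d⁻¹) = c²

Answer: c²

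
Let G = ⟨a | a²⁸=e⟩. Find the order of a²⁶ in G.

Compute successive powers until reaching e:
  (a²⁶)¹ = a²⁶, (a²⁶)² = a²⁴, (a²⁶)³ = a²², (a²⁶)⁴ = a²⁰, (a²⁶)⁵ = a¹⁸, (a²⁶)⁶ = a¹⁶, (a²⁶)⁷ = a¹⁴, (a²⁶)⁸ = a¹², (a²⁶)⁹ = a¹⁰, (a²⁶)¹⁰ = a⁸, (a²⁶)¹¹ = a⁶, (a²⁶)¹² = a⁴, (a²⁶)¹³ = a², (a²⁶)¹⁴ = e.
The smallest positive k with (a²⁶)ᵏ = e is 14.

Answer: 14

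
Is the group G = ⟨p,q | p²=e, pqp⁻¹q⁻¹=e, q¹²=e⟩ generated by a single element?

|G| = 24, but the maximum element order in G is 12 < 24. No single element generates all of G, so G is not cyclic.

Answer: No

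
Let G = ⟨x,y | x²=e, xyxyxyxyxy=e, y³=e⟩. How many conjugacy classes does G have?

The conjugacy classes (representative and size) are:
  [e] (size 1), [xyxy²xyxy²x] (size 15), [yxyxy²x] (size 20), [xy²xy²x] (size 12), [y²xyxy²] (size 12).
Class equation: 1 + 15 + 20 + 12 + 12 = 60 = |G|. So G has 5 conjugacy classes.

Answer: 5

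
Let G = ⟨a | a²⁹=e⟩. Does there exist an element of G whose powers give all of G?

|G| = 29. The element a has order 29 (its powers give 29 distinct elements), so ⟨a⟩ = G and G is cyclic.

Answer: Yes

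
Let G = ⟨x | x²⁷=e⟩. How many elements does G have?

G is generated by a single element, so G is cyclic. The relator gives x²⁷ = e and no smaller power is forced to be e, so the 27 powers {e, x, x², x³, x⁴, x⁵, x⁶, x⁷, x⁸, x⁹, x²², x²³, x²¹, x²⁰, x²⁴, x²⁵, x²⁶, x¹², x¹³, x¹¹, x¹⁰, x¹⁴, x¹⁵, x¹⁶, x¹⁷, x¹⁸, x¹⁹} are distinct. Hence |G| = 27.

Answer: 27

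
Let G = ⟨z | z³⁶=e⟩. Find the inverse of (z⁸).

The order of (z⁸) is 9 (smallest k with (z⁸)ᵏ = e), so (z⁸)⁻¹ = (z⁸)⁸ = z²⁸.
Check: (z⁸) · (z²⁸) → (z⁸) · z²⁸ = e, giving e as required.

Answer: z²⁸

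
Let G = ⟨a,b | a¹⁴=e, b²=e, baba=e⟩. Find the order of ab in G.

Compute successive powers until reaching e:
  (ab)¹ = ab, (ab)² = e.
The smallest positive k with (ab)ᵏ = e is 2.

Answer: 2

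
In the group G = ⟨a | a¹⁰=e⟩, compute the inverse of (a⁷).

The order of (a⁷) is 10 (smallest k with (a⁷)ᵏ = e), so (a⁷)⁻¹ = (a⁷)⁹ = a³.
Check: (a⁷) · (a³) → (a⁷) · a³ = e, giving e as required.

Answer: a³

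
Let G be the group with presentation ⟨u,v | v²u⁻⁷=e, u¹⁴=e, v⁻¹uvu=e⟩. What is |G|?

Enumerate words in the generators, reducing via the relations: the distinct elements are
  {e, u, v, uv, u², u³, u⁴, u⁵, u⁶, u⁷, u⁸, u⁹, u²v, u³v, u¹², u¹³, u¹¹, u¹⁰, u⁴v, u⁵v, u⁶v, v⁻¹, uv⁻¹, u²v⁻¹, u³v⁻¹, u⁴v⁻¹, u⁵v⁻¹, u⁶v⁻¹}.
No further products give new elements, so |G| = 28.

Answer: 28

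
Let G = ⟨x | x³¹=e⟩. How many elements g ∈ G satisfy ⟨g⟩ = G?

G is cyclic of order 31. An element generates G iff its order is 31, and a cyclic group of order 31 has exactly φ(31) = 30 such elements.

Answer: 30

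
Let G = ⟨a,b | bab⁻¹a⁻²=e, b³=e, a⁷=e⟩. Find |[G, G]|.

G' = [G, G] is generated by all commutators. The generator-pair commutators are: [a, b] = a⁶.
The subgroup they normally generate is {e, a, a², a³, a⁴, a⁵, a⁶}, of order 7.
Check: |G/G'| = 21/7 = 3 is the order of the abelianisation.

Answer: 7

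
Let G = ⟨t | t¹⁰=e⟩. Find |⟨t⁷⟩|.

|⟨t⁷⟩| equals the order of t⁷. Compute successive powers until reaching e:
  (t⁷)¹ = t⁷, (t⁷)² = t⁴, (t⁷)³ = t, (t⁷)⁴ = t⁸, (t⁷)⁵ = t⁵, (t⁷)⁶ = t², (t⁷)⁷ = t⁹, (t⁷)⁸ = t⁶, (t⁷)⁹ = t³, (t⁷)¹⁰ = e.
The smallest positive k with (t⁷)ᵏ = e is 10, so |⟨t⁷⟩| = 10.

Answer: 10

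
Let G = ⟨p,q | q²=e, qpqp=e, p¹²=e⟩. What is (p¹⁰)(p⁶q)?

Compute (p¹⁰) · (p⁶q) by multiplying left to right and reducing via the relations at each step:
  (p¹⁰) · p⁶ = p⁴
  (p⁴) · q = p⁴q

Answer: p⁴q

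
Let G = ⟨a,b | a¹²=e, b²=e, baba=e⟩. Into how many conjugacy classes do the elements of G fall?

The conjugacy classes (representative and size) are:
  [e] (size 1), [a¹¹] (size 2), [a²] (size 2), [a⁹] (size 2), [a⁴] (size 2), [a⁵] (size 2), [a⁶] (size 1), [b] (size 6), [ab] (size 6).
Class equation: 1 + 2 + 2 + 2 + 2 + 2 + 1 + 6 + 6 = 24 = |G|. So G has 9 conjugacy classes.

Answer: 9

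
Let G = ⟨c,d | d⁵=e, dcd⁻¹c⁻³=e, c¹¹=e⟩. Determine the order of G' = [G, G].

G' = [G, G] is generated by all commutators. The generator-pair commutators are: [c, d] = c⁹.
The subgroup they normally generate is {e, c, c², c³, c⁴, c⁵, c⁶, c⁷, c⁸, c⁹, c¹⁰}, of order 11.
Check: |G/G'| = 55/11 = 5 is the order of the abelianisation.

Answer: 11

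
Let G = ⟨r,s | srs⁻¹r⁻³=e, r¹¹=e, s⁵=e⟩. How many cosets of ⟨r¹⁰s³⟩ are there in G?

First find ord(r¹⁰s³) by computing successive powers:
  (r¹⁰s³)¹ = r¹⁰s³, (r¹⁰s³)² = r⁵s, (r¹⁰s³)³ = r²s⁴, (r¹⁰s³)⁴ = r⁹s², (r¹⁰s³)⁵ = e.
So |⟨r¹⁰s³⟩| = ord(r¹⁰s³) = 5. With |G| = 55, by Lagrange [G : ⟨r¹⁰s³⟩] = 55/5 = 11.

Answer: 11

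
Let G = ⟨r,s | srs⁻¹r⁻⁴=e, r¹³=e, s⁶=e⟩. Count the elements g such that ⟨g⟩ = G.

⟨g⟩ = G would require ord(g) = |G| = 78, but the maximum element order in G is 13 < 78. So G is not cyclic and no single element generates it: the count is 0.

Answer: 0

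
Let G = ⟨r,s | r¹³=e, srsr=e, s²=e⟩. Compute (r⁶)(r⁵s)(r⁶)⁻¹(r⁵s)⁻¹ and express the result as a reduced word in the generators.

[(r⁶), (r⁵s)] = (r⁶)·(r⁵s)·(r⁶)⁻¹·(r⁵s)⁻¹.
  (r⁶) · (r⁵s) = r¹¹s
  (r¹¹s) · (r⁷) = r⁴s
  (r⁴s) · (r⁵s) = r¹²

Answer: r¹²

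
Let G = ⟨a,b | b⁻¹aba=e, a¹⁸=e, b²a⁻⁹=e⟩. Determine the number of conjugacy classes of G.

The conjugacy classes (representative and size) are:
  [e] (size 1), [a¹⁷] (size 2), [a¹⁶] (size 2), [a³] (size 2), [a¹⁴] (size 2), [a¹³] (size 2), [a¹²] (size 2), [a¹¹] (size 2), [a¹⁰] (size 2), [a⁹] (size 1), [a⁸b] (size 9), [ab] (size 9).
Class equation: 1 + 2 + 2 + 2 + 2 + 2 + 2 + 2 + 2 + 1 + 9 + 9 = 36 = |G|. So G has 12 conjugacy classes.

Answer: 12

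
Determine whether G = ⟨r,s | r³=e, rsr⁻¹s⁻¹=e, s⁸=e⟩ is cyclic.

|G| = 24. The element rs has order 24 (its powers give 24 distinct elements), so ⟨rs⟩ = G and G is cyclic.

Answer: Yes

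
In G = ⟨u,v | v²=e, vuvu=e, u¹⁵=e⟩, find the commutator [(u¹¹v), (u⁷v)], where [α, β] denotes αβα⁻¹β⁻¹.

[(u¹¹v), (u⁷v)] = (u¹¹v)·(u⁷v)·(u¹¹v)⁻¹·(u⁷v)⁻¹.
  (u¹¹v) · (u⁷v) = u⁴
  (u⁴) · (u¹¹v) = v
  v · (u⁷v) = u⁸

Answer: u⁸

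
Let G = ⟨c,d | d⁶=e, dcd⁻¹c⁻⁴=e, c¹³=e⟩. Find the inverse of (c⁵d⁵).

The order of (c⁵d⁵) is 6 (smallest k with (c⁵d⁵)ᵏ = e), so (c⁵d⁵)⁻¹ = (c⁵d⁵)⁵ = c⁶d.
Check: (c⁵d⁵) · (c⁶d) → (c⁵d⁵) · c⁶ = d⁵;   (d⁵) · d = e, giving e as required.

Answer: c⁶d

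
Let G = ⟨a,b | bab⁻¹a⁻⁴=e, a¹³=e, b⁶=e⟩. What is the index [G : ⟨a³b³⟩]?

First find ord(a³b³) by computing successive powers:
  (a³b³)¹ = a³b³, (a³b³)² = e.
So |⟨a³b³⟩| = ord(a³b³) = 2. With |G| = 78, by Lagrange [G : ⟨a³b³⟩] = 78/2 = 39.

Answer: 39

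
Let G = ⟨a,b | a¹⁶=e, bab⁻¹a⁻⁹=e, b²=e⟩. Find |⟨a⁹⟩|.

|⟨a⁹⟩| equals the order of a⁹. Compute successive powers until reaching e:
  (a⁹)¹ = a⁹, (a⁹)² = a², (a⁹)³ = a¹¹, (a⁹)⁴ = a⁴, (a⁹)⁵ = a¹³, (a⁹)⁶ = a⁶, (a⁹)⁷ = a¹⁵, (a⁹)⁸ = a⁸, (a⁹)⁹ = a, (a⁹)¹⁰ = a¹⁰, (a⁹)¹¹ = a³, (a⁹)¹² = a¹², (a⁹)¹³ = a⁵, (a⁹)¹⁴ = a¹⁴, (a⁹)¹⁵ = a⁷, (a⁹)¹⁶ = e.
The smallest positive k with (a⁹)ᵏ = e is 16, so |⟨a⁹⟩| = 16.

Answer: 16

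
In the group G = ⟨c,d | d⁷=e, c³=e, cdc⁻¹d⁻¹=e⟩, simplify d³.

Compute successive powers of d, reducing at each step:
  d²: d · d = d²
  d³: (d²) · d = d³

Answer: d³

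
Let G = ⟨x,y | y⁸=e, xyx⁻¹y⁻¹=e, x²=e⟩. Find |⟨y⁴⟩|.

|⟨y⁴⟩| equals the order of y⁴. Compute successive powers until reaching e:
  (y⁴)¹ = y⁴, (y⁴)² = e.
The smallest positive k with (y⁴)ᵏ = e is 2, so |⟨y⁴⟩| = 2.

Answer: 2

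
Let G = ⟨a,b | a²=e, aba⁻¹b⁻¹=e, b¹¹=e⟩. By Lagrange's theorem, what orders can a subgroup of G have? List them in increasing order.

|G| = 22 = 2 · 11. By Lagrange's theorem the order of any subgroup divides 22; the divisors of 22 are 1, 2, 11, 22.

Answer: 1, 2, 11, 22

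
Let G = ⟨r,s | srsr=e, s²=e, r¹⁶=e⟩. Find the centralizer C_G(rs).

⟨rs⟩ ⊆ C_G(rs) since powers of rs commute with rs; so |C_G(rs)| ≥ |⟨rs⟩| = 2.
By orbit–stabilizer, |C_G(rs)| = |G| / |conj. class of rs| = 32 / 8 = 4.
The 4 elements commuting with rs are {e, r⁸, rs, r⁹s}.

Answer: {e, r⁸, rs, r⁹s}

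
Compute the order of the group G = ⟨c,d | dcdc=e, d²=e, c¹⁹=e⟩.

Enumerate words in the generators, reducing via the relations: the distinct elements are
  {c, d, e, cd, c², c³, c⁴, c⁵, c⁶, c⁷, c⁸, c⁹, c²d, c³d, c¹², c¹³, c¹¹, c¹⁰, c¹⁴, c¹⁵, c¹⁶, c¹⁷, c¹⁸, c⁴d, c⁵d, c⁶d, c⁷d, c⁸d, c⁹d, c¹²d, c¹³d, c¹¹d, c¹⁰d, c¹⁴d, c¹⁵d, c¹⁶d, c¹⁷d, c¹⁸d}.
No further products give new elements, so |G| = 38.

Answer: 38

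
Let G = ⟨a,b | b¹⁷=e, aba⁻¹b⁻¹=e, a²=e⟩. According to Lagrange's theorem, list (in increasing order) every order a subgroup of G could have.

|G| = 34 = 2 · 17. By Lagrange's theorem the order of any subgroup divides 34; the divisors of 34 are 1, 2, 17, 34.

Answer: 1, 2, 17, 34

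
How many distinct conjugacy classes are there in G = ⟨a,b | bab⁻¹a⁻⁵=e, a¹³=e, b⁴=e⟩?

The conjugacy classes (representative and size) are:
  [e] (size 1), [a] (size 4), [a²] (size 4), [a⁹] (size 4), [a¹²b] (size 13), [a⁴b²] (size 13), [a¹²b³] (size 13).
Class equation: 1 + 4 + 4 + 4 + 13 + 13 + 13 = 52 = |G|. So G has 7 conjugacy classes.

Answer: 7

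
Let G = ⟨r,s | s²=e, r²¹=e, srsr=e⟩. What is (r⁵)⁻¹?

The order of (r⁵) is 21 (smallest k with (r⁵)ᵏ = e), so (r⁵)⁻¹ = (r⁵)²⁰ = r¹⁶.
Check: (r⁵) · (r¹⁶) → (r⁵) · r¹⁶ = e, giving e as required.

Answer: r¹⁶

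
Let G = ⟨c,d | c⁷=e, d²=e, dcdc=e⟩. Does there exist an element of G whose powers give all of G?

Every cyclic group is abelian. But c·d = cd while d·c = c⁶d, so c·d ≠ d·c and G is not abelian. Hence G is not cyclic.

Answer: No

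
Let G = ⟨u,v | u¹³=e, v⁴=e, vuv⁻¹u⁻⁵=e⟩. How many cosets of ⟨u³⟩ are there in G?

First find ord(u³) by computing successive powers:
  (u³)¹ = u³, (u³)² = u⁶, (u³)³ = u⁹, (u³)⁴ = u¹², (u³)⁵ = u², (u³)⁶ = u⁵, (u³)⁷ = u⁸, (u³)⁸ = u¹¹, (u³)⁹ = u, (u³)¹⁰ = u⁴, (u³)¹¹ = u⁷, (u³)¹² = u¹⁰, (u³)¹³ = e.
So |⟨u³⟩| = ord(u³) = 13. With |G| = 52, by Lagrange [G : ⟨u³⟩] = 52/13 = 4.

Answer: 4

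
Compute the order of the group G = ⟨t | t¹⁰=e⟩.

G is generated by a single element, so G is cyclic. The relator gives t¹⁰ = e and no smaller power is forced to be e, so the 10 powers {e, t, t², t³, t⁴, t⁵, t⁶, t⁷, t⁸, t⁹} are distinct. Hence |G| = 10.

Answer: 10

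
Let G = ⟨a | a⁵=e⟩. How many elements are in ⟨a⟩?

|⟨a⟩| equals the order of a. Compute successive powers until reaching e:
  a¹ = a, a² = a², a³ = a³, a⁴ = a⁴, a⁵ = e.
The smallest positive k with aᵏ = e is 5, so |⟨a⟩| = 5.

Answer: 5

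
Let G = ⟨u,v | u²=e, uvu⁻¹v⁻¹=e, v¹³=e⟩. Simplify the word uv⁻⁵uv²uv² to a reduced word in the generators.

Multiply left to right, reducing at each step:
  u · v⁻⁵ = uv⁸
  (uv⁸) · u = v⁸
  (v⁸) · v² = v¹⁰
  (v¹⁰) · u = uv¹⁰
  (uv¹⁰) · v² = uv¹²

Answer: uv¹²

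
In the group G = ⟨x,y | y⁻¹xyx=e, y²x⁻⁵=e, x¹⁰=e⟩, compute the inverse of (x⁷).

The order of (x⁷) is 10 (smallest k with (x⁷)ᵏ = e), so (x⁷)⁻¹ = (x⁷)⁹ = x³.
Check: (x⁷) · (x³) → (x⁷) · x³ = e, giving e as required.

Answer: x³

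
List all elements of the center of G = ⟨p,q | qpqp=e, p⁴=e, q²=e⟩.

An element z ∈ Z(G) iff z commutes with every generator.
For example p² is central: (p²)·p = p³ = p·(p²); (p²)·q = p²q = q·(p²).
Whereas p ∉ Z(G) since p·q = pq ≠ p³q = q·p.
Checking each of the 8 elements this way gives Z(G) = {e, p²}, of order 2.

Answer: {e, p²}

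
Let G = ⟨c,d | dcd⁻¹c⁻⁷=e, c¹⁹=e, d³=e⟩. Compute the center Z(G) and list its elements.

An element z ∈ Z(G) iff z commutes with every generator.
For example e is central: e·c = c = c·e; e·d = d = d·e.
Whereas c ∉ Z(G) since c·d = cd ≠ c⁷d = d·c.
Checking each of the 57 elements this way gives Z(G) = {e}, of order 1.

Answer: {e}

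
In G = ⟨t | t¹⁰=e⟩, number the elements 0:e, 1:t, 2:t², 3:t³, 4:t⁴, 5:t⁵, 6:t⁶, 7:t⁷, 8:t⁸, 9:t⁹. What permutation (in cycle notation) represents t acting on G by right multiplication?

(0 1 2 3 4 5 6 7 8 9)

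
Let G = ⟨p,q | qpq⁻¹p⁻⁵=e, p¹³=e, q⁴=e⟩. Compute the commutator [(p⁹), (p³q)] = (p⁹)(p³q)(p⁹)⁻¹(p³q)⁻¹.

[(p⁹), (p³q)] = (p⁹)·(p³q)·(p⁹)⁻¹·(p³q)⁻¹.
  (p⁹) · (p³q) = p¹²q
  (p¹²q) · (p⁴) = p⁶q
  (p⁶q) · (p²q³) = p³

Answer: p³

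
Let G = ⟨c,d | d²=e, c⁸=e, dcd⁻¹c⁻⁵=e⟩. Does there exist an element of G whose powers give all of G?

Every cyclic group is abelian. But c·d = cd while d·c = c⁵d, so c·d ≠ d·c and G is not abelian. Hence G is not cyclic.

Answer: No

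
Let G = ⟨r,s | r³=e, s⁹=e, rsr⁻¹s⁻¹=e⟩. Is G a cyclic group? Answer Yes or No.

|G| = 27, but the maximum element order in G is 9 < 27. No single element generates all of G, so G is not cyclic.

Answer: No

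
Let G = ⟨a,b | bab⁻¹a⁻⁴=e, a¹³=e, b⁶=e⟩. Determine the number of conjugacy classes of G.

The conjugacy classes (representative and size) are:
  [e] (size 1), [a⁴] (size 6), [a¹¹] (size 6), [a⁷b] (size 13), [a⁸b²] (size 13), [a¹²b³] (size 13), [a⁵b⁴] (size 13), [a¹¹b⁵] (size 13).
Class equation: 1 + 6 + 6 + 13 + 13 + 13 + 13 + 13 = 78 = |G|. So G has 8 conjugacy classes.

Answer: 8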